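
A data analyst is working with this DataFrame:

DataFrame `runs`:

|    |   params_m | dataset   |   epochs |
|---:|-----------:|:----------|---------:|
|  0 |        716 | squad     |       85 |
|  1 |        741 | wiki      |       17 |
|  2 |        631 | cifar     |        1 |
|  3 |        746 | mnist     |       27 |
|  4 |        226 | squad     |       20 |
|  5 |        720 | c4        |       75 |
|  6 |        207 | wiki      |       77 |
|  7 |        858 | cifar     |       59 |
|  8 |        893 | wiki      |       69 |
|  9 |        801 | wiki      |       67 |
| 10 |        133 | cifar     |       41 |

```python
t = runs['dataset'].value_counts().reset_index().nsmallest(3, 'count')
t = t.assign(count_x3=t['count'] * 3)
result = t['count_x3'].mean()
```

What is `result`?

value_counts of dataset:
dataset
wiki     4
cifar    3
squad    2
mnist    1
c4       1
Name: count, dtype: int64
reset_index():
  dataset  count
0    wiki      4
1   cifar      3
2   squad      2
3   mnist      1
4      c4      1
take 3 rows with smallest count:
  dataset  count
3   mnist      1
4      c4      1
2   squad      2
add column count_x3 = t['count'] * 3:
  dataset  count  count_x3
3   mnist      1         3
4      c4      1         3
2   squad      2         6
The mean of column 'count_x3' is 4.0.

4.0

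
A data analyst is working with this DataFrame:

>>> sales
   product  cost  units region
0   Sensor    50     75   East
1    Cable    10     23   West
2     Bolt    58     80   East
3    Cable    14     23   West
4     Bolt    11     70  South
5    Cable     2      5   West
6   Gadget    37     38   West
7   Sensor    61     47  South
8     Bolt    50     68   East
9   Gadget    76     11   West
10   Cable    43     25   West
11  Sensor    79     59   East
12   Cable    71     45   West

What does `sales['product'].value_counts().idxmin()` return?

Gadget

value_counts of product:
product
Cable     5
Sensor    3
Bolt      3
Gadget    2
Name: count, dtype: int64
Reading off the label with the smallest value, we get Gadget.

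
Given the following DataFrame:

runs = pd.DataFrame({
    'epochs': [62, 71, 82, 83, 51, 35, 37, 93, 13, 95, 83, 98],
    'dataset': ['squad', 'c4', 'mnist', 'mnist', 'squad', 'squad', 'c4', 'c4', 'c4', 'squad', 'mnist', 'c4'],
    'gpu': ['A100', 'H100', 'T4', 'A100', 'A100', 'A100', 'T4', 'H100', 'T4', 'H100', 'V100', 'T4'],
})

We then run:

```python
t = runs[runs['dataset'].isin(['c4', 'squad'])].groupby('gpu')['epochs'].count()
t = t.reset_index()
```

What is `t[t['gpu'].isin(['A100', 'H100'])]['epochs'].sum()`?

filter rows where dataset in ['c4', 'squad']:
    epochs dataset   gpu
0       62   squad  A100
1       71      c4  H100
4       51   squad  A100
5       35   squad  A100
6       37      c4    T4
7       93      c4  H100
8       13      c4    T4
9       95   squad  H100
11      98      c4    T4
group by gpu, count of epochs:
gpu
A100    3
H100    3
T4      3
Name: epochs, dtype: int64
reset_index():
    gpu  epochs
0  A100       3
1  H100       3
2    T4       3
filter rows where gpu in ['A100', 'H100']:
    gpu  epochs
0  A100       3
1  H100       3
So sum() = 6.

6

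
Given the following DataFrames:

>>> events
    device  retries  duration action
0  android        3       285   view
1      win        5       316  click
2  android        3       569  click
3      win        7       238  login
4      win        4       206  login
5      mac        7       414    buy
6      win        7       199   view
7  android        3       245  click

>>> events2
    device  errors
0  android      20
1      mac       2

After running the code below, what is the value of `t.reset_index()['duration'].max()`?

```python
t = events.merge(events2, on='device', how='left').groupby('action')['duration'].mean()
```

414.0

merge on 'device' (how='left') → 8 rows:
    device  retries  duration action  errors
0  android        3       285   view    20.0
1      win        5       316  click     NaN
2  android        3       569  click    20.0
3      win        7       238  login     NaN
4      win        4       206  login     NaN
5      mac        7       414    buy     2.0
6      win        7       199   view     NaN
7  android        3       245  click    20.0
group by action, mean of duration:
action
buy      414.000000
click    376.666667
login    222.000000
view     242.000000
Name: duration, dtype: float64
reset_index():
  action    duration
0    buy  414.000000
1  click  376.666667
2  login  222.000000
3   view  242.000000
Finally, max of column 'duration' = 414.0.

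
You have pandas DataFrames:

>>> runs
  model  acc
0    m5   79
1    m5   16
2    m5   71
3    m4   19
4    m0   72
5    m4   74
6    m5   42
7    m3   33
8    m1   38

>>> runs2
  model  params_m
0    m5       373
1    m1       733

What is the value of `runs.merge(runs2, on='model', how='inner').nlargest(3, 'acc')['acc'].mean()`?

merge on 'model' (how='inner') → 5 rows:
  model  acc  params_m
0    m5   79       373
1    m5   16       373
2    m5   71       373
3    m5   42       373
4    m1   38       733
take 3 rows with largest acc:
  model  acc  params_m
0    m5   79       373
2    m5   71       373
3    m5   42       373
Finally, mean of column 'acc' = 64.0.

64.0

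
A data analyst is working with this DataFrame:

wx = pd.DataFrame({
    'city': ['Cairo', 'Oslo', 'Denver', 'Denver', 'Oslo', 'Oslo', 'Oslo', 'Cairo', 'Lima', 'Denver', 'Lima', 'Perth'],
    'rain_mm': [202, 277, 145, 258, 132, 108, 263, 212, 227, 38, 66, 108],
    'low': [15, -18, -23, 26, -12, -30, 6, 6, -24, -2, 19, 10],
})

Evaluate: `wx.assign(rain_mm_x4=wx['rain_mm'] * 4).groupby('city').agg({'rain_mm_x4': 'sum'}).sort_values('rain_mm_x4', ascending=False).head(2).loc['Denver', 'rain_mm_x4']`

add column rain_mm_x4 = wx['rain_mm'] * 4:
      city  rain_mm  low  rain_mm_x4
0    Cairo      202   15         808
1     Oslo      277  -18        1108
2   Denver      145  -23         580
3   Denver      258   26        1032
4     Oslo      132  -12         528
5     Oslo      108  -30         432
6     Oslo      263    6        1052
7    Cairo      212    6         848
8     Lima      227  -24         908
9   Denver       38   -2         152
10    Lima       66   19         264
11   Perth      108   10         432
group by city, sum of rain_mm_x4:
        rain_mm_x4
city              
Cairo         1656
Denver        1764
Lima          1172
Oslo          3120
Perth          432
sort by rain_mm_x4 descending:
        rain_mm_x4
city              
Oslo          3120
Denver        1764
Cairo         1656
Lima          1172
Perth          432
take first 2 rows:
        rain_mm_x4
city              
Oslo          3120
Denver        1764
Finally, value at row 'Denver', column 'rain_mm_x4' = 1764.

1764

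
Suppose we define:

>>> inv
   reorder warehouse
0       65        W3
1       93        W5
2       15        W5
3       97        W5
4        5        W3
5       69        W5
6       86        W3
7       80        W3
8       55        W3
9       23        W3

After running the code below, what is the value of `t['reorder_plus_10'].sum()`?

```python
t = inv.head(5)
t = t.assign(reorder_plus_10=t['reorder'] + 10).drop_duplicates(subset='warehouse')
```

178

take first 5 rows:
   reorder warehouse
0       65        W3
1       93        W5
2       15        W5
3       97        W5
4        5        W3
add column reorder_plus_10 = t['reorder'] + 10:
   reorder warehouse  reorder_plus_10
0       65        W3               75
1       93        W5              103
2       15        W5               25
3       97        W5              107
4        5        W3               15
drop duplicate warehouse (keep=first):
   reorder warehouse  reorder_plus_10
0       65        W3               75
1       93        W5              103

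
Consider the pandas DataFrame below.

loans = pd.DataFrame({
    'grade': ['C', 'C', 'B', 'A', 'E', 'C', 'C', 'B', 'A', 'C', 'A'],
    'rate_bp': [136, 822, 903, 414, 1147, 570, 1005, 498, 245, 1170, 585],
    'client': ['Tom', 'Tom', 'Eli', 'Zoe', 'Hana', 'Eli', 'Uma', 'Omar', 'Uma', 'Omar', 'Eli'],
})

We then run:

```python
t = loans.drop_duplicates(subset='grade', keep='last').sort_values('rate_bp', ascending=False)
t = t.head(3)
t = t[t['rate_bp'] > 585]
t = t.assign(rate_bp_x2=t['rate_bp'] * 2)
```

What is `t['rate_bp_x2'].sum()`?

4634

drop duplicate grade (keep=last):
   grade  rate_bp client
4      E     1147   Hana
7      B      498   Omar
9      C     1170   Omar
10     A      585    Eli
sort by rate_bp descending:
   grade  rate_bp client
9      C     1170   Omar
4      E     1147   Hana
10     A      585    Eli
7      B      498   Omar
take first 3 rows:
   grade  rate_bp client
9      C     1170   Omar
4      E     1147   Hana
10     A      585    Eli
filter rows where rate_bp > 585:
  grade  rate_bp client
9     C     1170   Omar
4     E     1147   Hana
add column rate_bp_x2 = t['rate_bp'] * 2:
  grade  rate_bp client  rate_bp_x2
9     C     1170   Omar        2340
4     E     1147   Hana        2294
Finally, sum of column 'rate_bp_x2' = 4634.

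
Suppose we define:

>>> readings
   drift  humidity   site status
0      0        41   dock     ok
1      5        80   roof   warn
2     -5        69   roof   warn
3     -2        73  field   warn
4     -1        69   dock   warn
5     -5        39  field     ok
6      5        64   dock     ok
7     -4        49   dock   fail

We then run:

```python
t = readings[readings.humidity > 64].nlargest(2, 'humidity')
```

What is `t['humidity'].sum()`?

filter rows where humidity > 64:
   drift  humidity   site status
1      5        80   roof   warn
2     -5        69   roof   warn
3     -2        73  field   warn
4     -1        69   dock   warn
take 2 rows with largest humidity:
   drift  humidity   site status
1      5        80   roof   warn
3     -2        73  field   warn
So sum() = 153.

153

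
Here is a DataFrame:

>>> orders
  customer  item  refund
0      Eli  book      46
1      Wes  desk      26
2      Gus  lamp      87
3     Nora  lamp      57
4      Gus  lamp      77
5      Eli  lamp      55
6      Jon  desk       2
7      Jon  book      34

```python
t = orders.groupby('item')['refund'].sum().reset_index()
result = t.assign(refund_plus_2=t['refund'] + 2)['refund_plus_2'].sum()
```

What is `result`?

390

group by item, sum of refund:
item
book     80
desk     28
lamp    276
Name: refund, dtype: int64
reset_index():
   item  refund
0  book      80
1  desk      28
2  lamp     276
add column refund_plus_2 = t['refund'] + 2:
   item  refund  refund_plus_2
0  book      80             82
1  desk      28             30
2  lamp     276            278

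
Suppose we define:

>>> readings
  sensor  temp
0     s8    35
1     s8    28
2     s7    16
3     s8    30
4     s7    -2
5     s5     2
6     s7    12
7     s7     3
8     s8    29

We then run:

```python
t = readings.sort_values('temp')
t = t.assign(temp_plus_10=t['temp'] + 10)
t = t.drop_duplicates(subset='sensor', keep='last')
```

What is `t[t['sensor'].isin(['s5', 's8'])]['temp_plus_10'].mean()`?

28.5

sort by temp:
  sensor  temp
4     s7    -2
5     s5     2
7     s7     3
6     s7    12
2     s7    16
1     s8    28
8     s8    29
3     s8    30
0     s8    35
add column temp_plus_10 = t['temp'] + 10:
  sensor  temp  temp_plus_10
4     s7    -2             8
5     s5     2            12
7     s7     3            13
6     s7    12            22
2     s7    16            26
1     s8    28            38
8     s8    29            39
3     s8    30            40
0     s8    35            45
drop duplicate sensor (keep=last):
  sensor  temp  temp_plus_10
5     s5     2            12
2     s7    16            26
0     s8    35            45
filter rows where sensor in ['s5', 's8']:
  sensor  temp  temp_plus_10
5     s5     2            12
0     s8    35            45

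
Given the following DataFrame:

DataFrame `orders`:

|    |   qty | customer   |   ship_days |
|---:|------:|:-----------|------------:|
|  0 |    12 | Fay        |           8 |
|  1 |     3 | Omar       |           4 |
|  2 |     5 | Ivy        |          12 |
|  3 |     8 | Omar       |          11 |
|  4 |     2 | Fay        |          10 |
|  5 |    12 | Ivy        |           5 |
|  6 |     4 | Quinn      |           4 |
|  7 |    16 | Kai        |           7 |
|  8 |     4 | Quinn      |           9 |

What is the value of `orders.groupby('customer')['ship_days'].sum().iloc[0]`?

18

group by customer, sum of ship_days:
customer
Fay      18
Ivy      17
Kai       7
Omar     15
Quinn    13
Name: ship_days, dtype: int64
The value at position 0 is 18.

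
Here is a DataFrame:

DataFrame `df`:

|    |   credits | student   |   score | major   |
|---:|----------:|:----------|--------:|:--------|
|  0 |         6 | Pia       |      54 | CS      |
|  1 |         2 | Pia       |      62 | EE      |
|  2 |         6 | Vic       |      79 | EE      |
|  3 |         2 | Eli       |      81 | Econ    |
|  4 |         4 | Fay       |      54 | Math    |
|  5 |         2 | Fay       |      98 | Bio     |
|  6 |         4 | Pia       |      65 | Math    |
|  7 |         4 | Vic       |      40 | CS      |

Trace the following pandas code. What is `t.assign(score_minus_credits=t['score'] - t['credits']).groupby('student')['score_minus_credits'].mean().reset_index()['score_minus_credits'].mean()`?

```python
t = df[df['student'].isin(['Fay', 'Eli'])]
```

filter rows where student in ['Fay', 'Eli']:
   credits student  score major
3        2     Eli     81  Econ
4        4     Fay     54  Math
5        2     Fay     98   Bio
add column score_minus_credits = t['score'] - t['credits']:
   credits student  score major  score_minus_credits
3        2     Eli     81  Econ                   79
4        4     Fay     54  Math                   50
5        2     Fay     98   Bio                   96
group by student, mean of score_minus_credits:
student
Eli    79.0
Fay    73.0
Name: score_minus_credits, dtype: float64
reset_index():
  student  score_minus_credits
0     Eli                 79.0
1     Fay                 73.0
Reading off the mean of column 'score_minus_credits', we get 76.0.

76.0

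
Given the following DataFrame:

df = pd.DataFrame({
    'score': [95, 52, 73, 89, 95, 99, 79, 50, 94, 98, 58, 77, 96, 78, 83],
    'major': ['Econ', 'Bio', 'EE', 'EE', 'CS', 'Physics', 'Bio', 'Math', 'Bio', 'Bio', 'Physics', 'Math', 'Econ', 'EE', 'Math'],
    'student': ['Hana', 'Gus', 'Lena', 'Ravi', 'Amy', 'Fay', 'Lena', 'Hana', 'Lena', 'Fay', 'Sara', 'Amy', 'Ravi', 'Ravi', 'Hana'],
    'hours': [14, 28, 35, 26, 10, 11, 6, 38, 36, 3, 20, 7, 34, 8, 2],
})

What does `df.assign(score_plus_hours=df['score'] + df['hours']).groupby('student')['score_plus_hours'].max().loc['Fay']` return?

add column score_plus_hours = df['score'] + df['hours']:
    score    major student  hours  score_plus_hours
0      95     Econ    Hana     14               109
1      52      Bio     Gus     28                80
2      73       EE    Lena     35               108
3      89       EE    Ravi     26               115
4      95       CS     Amy     10               105
5      99  Physics     Fay     11               110
6      79      Bio    Lena      6                85
7      50     Math    Hana     38                88
8      94      Bio    Lena     36               130
9      98      Bio     Fay      3               101
10     58  Physics    Sara     20                78
11     77     Math     Amy      7                84
12     96     Econ    Ravi     34               130
13     78       EE    Ravi      8                86
14     83     Math    Hana      2                85
group by student, max of score_plus_hours:
student
Amy     105
Fay     110
Gus      80
Hana    109
Lena    130
Ravi    130
Sara     78
Name: score_plus_hours, dtype: int64
So loc['Fay'] = 110.

110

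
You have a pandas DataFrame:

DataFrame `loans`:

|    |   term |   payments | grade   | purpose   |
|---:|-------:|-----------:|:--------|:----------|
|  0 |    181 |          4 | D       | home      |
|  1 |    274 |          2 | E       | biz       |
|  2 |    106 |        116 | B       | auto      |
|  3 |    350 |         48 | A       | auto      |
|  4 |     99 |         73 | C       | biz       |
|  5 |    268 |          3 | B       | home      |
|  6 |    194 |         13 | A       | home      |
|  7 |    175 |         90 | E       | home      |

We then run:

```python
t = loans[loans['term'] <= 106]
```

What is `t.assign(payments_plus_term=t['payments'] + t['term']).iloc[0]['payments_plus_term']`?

222

filter rows where term <= 106:
   term  payments grade purpose
2   106       116     B    auto
4    99        73     C     biz
add column payments_plus_term = t['payments'] + t['term']:
   term  payments grade purpose  payments_plus_term
2   106       116     B    auto                 222
4    99        73     C     biz                 172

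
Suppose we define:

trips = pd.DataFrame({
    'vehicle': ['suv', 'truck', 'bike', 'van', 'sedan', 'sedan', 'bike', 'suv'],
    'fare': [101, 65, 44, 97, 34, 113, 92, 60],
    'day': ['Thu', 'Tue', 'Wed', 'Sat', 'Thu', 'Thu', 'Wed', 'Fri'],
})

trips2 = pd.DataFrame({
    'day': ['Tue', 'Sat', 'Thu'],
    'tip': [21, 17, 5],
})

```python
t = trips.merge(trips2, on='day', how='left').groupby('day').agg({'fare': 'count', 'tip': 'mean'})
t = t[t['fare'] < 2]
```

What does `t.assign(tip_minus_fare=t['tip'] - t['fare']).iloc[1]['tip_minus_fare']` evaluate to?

merge on 'day' (how='left') → 8 rows:
  vehicle  fare  day   tip
0     suv   101  Thu   5.0
1   truck    65  Tue  21.0
2    bike    44  Wed   NaN
3     van    97  Sat  17.0
4   sedan    34  Thu   5.0
5   sedan   113  Thu   5.0
6    bike    92  Wed   NaN
7     suv    60  Fri   NaN
group by day: count(fare), mean(tip):
     fare   tip
day            
Fri     1   NaN
Sat     1  17.0
Thu     3   5.0
Tue     1  21.0
Wed     2   NaN
filter rows where fare < 2:
     fare   tip
day            
Fri     1   NaN
Sat     1  17.0
Tue     1  21.0
add column tip_minus_fare = t['tip'] - t['fare']:
     fare   tip  tip_minus_fare
day                            
Fri     1   NaN             NaN
Sat     1  17.0            16.0
Tue     1  21.0            20.0

16.0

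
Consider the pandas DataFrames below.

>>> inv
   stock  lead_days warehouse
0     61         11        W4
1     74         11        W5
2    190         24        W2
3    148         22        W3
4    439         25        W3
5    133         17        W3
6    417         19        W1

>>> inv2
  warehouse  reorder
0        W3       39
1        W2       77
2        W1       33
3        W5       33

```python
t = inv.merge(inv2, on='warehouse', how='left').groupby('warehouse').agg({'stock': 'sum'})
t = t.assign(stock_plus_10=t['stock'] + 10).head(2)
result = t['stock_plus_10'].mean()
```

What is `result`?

merge on 'warehouse' (how='left') → 7 rows:
   stock  lead_days warehouse  reorder
0     61         11        W4      NaN
1     74         11        W5     33.0
2    190         24        W2     77.0
3    148         22        W3     39.0
4    439         25        W3     39.0
5    133         17        W3     39.0
6    417         19        W1     33.0
group by warehouse, sum of stock:
           stock
warehouse       
W1           417
W2           190
W3           720
W4            61
W5            74
add column stock_plus_10 = t['stock'] + 10:
           stock  stock_plus_10
warehouse                      
W1           417            427
W2           190            200
W3           720            730
W4            61             71
W5            74             84
take first 2 rows:
           stock  stock_plus_10
warehouse                      
W1           417            427
W2           190            200
The mean of column 'stock_plus_10' is 313.5.

313.5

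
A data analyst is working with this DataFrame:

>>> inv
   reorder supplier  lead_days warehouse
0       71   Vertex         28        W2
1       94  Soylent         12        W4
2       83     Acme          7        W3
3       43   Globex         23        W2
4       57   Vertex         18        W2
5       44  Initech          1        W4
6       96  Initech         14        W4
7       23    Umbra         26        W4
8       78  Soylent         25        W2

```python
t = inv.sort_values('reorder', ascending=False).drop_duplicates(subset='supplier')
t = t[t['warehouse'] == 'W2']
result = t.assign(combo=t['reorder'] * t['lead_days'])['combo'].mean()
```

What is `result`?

1488.5

sort by reorder descending:
   reorder supplier  lead_days warehouse
6       96  Initech         14        W4
1       94  Soylent         12        W4
2       83     Acme          7        W3
8       78  Soylent         25        W2
0       71   Vertex         28        W2
4       57   Vertex         18        W2
5       44  Initech          1        W4
3       43   Globex         23        W2
7       23    Umbra         26        W4
drop duplicate supplier (keep=first):
   reorder supplier  lead_days warehouse
6       96  Initech         14        W4
1       94  Soylent         12        W4
2       83     Acme          7        W3
0       71   Vertex         28        W2
3       43   Globex         23        W2
7       23    Umbra         26        W4
filter rows where warehouse == 'W2':
   reorder supplier  lead_days warehouse
0       71   Vertex         28        W2
3       43   Globex         23        W2
add column combo = t['reorder'] * t['lead_days']:
   reorder supplier  lead_days warehouse  combo
0       71   Vertex         28        W2   1988
3       43   Globex         23        W2    989
Finally, mean of column 'combo' = 1488.5.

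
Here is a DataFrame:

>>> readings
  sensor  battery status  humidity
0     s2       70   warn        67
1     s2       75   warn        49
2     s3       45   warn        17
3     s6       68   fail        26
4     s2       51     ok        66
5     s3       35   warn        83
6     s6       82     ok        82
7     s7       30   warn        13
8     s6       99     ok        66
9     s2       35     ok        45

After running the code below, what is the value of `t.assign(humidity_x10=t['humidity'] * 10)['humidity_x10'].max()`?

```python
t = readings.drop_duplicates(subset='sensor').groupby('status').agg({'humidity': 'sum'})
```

970

drop duplicate sensor (keep=first):
  sensor  battery status  humidity
0     s2       70   warn        67
2     s3       45   warn        17
3     s6       68   fail        26
7     s7       30   warn        13
group by status, sum of humidity:
        humidity
status          
fail          26
warn          97
add column humidity_x10 = t['humidity'] * 10:
        humidity  humidity_x10
status                        
fail          26           260
warn          97           970
max of column 'humidity_x10' → 970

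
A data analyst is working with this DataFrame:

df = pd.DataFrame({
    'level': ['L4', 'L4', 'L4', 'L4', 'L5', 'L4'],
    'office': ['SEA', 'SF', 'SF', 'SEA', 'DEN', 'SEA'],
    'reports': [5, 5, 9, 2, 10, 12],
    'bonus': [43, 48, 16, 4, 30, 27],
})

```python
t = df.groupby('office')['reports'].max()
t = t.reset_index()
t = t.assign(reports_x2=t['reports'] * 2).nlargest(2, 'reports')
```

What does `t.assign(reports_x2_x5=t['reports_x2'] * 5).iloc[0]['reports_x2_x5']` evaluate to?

group by office, max of reports:
office
DEN    10
SEA    12
SF      9
Name: reports, dtype: int64
reset_index():
  office  reports
0    DEN       10
1    SEA       12
2     SF        9
add column reports_x2 = t['reports'] * 2:
  office  reports  reports_x2
0    DEN       10          20
1    SEA       12          24
2     SF        9          18
take 2 rows with largest reports:
  office  reports  reports_x2
1    SEA       12          24
0    DEN       10          20
add column reports_x2_x5 = t['reports_x2'] * 5:
  office  reports  reports_x2  reports_x2_x5
1    SEA       12          24            120
0    DEN       10          20            100

120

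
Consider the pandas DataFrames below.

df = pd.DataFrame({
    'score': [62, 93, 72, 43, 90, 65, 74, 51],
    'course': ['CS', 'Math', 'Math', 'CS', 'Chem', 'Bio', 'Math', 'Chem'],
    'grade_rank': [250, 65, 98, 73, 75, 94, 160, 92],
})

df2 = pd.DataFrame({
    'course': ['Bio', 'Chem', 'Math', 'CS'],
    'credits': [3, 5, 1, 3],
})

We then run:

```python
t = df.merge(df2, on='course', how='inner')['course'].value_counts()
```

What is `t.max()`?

3

merge on 'course' (how='inner') → 8 rows:
   score course  grade_rank  credits
0     62     CS         250        3
1     93   Math          65        1
2     72   Math          98        1
3     43     CS          73        3
4     90   Chem          75        5
5     65    Bio          94        3
6     74   Math         160        1
7     51   Chem          92        5
value_counts of course:
course
Math    3
CS      2
Chem    2
Bio     1
Name: count, dtype: int64
Then the max of the resulting series: 3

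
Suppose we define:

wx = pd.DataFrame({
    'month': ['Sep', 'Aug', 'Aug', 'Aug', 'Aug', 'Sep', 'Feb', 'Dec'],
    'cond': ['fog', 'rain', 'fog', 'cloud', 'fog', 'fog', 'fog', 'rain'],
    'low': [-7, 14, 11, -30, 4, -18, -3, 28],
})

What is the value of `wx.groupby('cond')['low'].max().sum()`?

9

group by cond, max of low:
cond
cloud   -30
fog      11
rain     28
Name: low, dtype: int64
Finally, sum of the resulting series = 9.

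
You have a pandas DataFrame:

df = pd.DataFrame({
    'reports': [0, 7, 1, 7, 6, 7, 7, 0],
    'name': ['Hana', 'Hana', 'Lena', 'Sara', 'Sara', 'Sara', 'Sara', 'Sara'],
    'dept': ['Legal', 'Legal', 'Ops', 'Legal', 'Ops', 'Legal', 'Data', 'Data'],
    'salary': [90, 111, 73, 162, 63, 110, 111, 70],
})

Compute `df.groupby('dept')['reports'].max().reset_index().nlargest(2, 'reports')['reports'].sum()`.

group by dept, max of reports:
dept
Data     7
Legal    7
Ops      6
Name: reports, dtype: int64
reset_index():
    dept  reports
0   Data        7
1  Legal        7
2    Ops        6
take 2 rows with largest reports:
    dept  reports
0   Data        7
1  Legal        7

14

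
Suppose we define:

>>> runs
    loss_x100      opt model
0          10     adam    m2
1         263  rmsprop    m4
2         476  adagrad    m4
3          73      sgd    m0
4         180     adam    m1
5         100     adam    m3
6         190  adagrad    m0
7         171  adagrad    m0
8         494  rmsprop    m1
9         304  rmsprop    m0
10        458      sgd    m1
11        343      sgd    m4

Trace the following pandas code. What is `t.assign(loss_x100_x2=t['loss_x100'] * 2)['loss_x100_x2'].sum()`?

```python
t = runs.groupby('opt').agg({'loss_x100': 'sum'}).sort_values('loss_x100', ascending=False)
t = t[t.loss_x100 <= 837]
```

2254

group by opt, sum of loss_x100:
         loss_x100
opt               
adagrad        837
adam           290
rmsprop       1061
sgd            874
sort by loss_x100 descending:
         loss_x100
opt               
rmsprop       1061
sgd            874
adagrad        837
adam           290
filter rows where loss_x100 <= 837:
         loss_x100
opt               
adagrad        837
adam           290
add column loss_x100_x2 = t['loss_x100'] * 2:
         loss_x100  loss_x100_x2
opt                             
adagrad        837          1674
adam           290           580
Reading off the sum of column 'loss_x100_x2', we get 2254.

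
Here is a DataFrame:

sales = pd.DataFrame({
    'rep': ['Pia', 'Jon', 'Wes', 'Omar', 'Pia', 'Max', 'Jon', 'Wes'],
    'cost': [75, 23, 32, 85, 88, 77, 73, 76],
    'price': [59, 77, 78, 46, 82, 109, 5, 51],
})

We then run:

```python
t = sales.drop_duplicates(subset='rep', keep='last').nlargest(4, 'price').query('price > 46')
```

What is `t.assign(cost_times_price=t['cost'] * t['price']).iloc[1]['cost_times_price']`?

7216

drop duplicate rep (keep=last):
    rep  cost  price
3  Omar    85     46
4   Pia    88     82
5   Max    77    109
6   Jon    73      5
7   Wes    76     51
take 4 rows with largest price:
    rep  cost  price
5   Max    77    109
4   Pia    88     82
7   Wes    76     51
3  Omar    85     46
filter rows where price > 46:
   rep  cost  price
5  Max    77    109
4  Pia    88     82
7  Wes    76     51
add column cost_times_price = t['cost'] * t['price']:
   rep  cost  price  cost_times_price
5  Max    77    109              8393
4  Pia    88     82              7216
7  Wes    76     51              3876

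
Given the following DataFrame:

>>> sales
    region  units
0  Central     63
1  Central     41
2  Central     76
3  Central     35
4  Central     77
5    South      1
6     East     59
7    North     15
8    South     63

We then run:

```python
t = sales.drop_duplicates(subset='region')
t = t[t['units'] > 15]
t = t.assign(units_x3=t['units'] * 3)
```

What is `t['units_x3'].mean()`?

183.0

drop duplicate region (keep=first):
    region  units
0  Central     63
5    South      1
6     East     59
7    North     15
filter rows where units > 15:
    region  units
0  Central     63
6     East     59
add column units_x3 = t['units'] * 3:
    region  units  units_x3
0  Central     63       189
6     East     59       177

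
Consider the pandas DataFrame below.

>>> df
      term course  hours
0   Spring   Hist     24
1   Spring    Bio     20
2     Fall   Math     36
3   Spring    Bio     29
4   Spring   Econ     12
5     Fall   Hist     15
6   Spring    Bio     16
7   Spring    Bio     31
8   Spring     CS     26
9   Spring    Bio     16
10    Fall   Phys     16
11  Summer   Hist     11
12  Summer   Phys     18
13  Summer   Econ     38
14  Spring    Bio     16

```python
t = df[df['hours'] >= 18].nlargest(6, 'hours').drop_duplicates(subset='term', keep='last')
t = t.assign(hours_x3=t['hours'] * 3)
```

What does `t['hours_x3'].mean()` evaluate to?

98.0

filter rows where hours >= 18:
      term course  hours
0   Spring   Hist     24
1   Spring    Bio     20
2     Fall   Math     36
3   Spring    Bio     29
7   Spring    Bio     31
8   Spring     CS     26
12  Summer   Phys     18
13  Summer   Econ     38
take 6 rows with largest hours:
      term course  hours
13  Summer   Econ     38
2     Fall   Math     36
7   Spring    Bio     31
3   Spring    Bio     29
8   Spring     CS     26
0   Spring   Hist     24
drop duplicate term (keep=last):
      term course  hours
13  Summer   Econ     38
2     Fall   Math     36
0   Spring   Hist     24
add column hours_x3 = t['hours'] * 3:
      term course  hours  hours_x3
13  Summer   Econ     38       114
2     Fall   Math     36       108
0   Spring   Hist     24        72
Taking the mean of column 'hours_x3' gives 98.0.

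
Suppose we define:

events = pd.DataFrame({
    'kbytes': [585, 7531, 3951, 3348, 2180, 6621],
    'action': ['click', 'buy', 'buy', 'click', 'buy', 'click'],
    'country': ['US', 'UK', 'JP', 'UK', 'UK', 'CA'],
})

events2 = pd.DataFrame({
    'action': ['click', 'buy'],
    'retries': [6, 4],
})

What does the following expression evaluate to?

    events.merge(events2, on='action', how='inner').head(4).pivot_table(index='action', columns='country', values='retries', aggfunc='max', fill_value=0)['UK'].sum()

10

merge on 'action' (how='inner') → 6 rows:
   kbytes action country  retries
0     585  click      US        6
1    7531    buy      UK        4
2    3951    buy      JP        4
3    3348  click      UK        6
4    2180    buy      UK        4
5    6621  click      CA        6
take first 4 rows:
   kbytes action country  retries
0     585  click      US        6
1    7531    buy      UK        4
2    3951    buy      JP        4
3    3348  click      UK        6
pivot: rows=action, cols=country, max(retries):
country  JP  UK  US
action             
buy       4   4   0
click     0   6   6
Then the sum of column 'UK': 10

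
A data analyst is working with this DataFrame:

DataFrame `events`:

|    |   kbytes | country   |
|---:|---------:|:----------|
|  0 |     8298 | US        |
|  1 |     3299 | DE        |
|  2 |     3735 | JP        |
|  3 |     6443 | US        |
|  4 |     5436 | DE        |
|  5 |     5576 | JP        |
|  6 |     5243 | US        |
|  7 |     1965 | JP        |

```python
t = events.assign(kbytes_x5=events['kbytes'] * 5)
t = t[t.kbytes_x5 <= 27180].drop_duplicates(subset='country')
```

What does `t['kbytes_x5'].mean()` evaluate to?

add column kbytes_x5 = events['kbytes'] * 5:
   kbytes country  kbytes_x5
0    8298      US      41490
1    3299      DE      16495
2    3735      JP      18675
3    6443      US      32215
4    5436      DE      27180
5    5576      JP      27880
6    5243      US      26215
7    1965      JP       9825
filter rows where kbytes_x5 <= 27180:
   kbytes country  kbytes_x5
1    3299      DE      16495
2    3735      JP      18675
4    5436      DE      27180
6    5243      US      26215
7    1965      JP       9825
drop duplicate country (keep=first):
   kbytes country  kbytes_x5
1    3299      DE      16495
2    3735      JP      18675
6    5243      US      26215
Hence 20461.6666667.

20461.6666667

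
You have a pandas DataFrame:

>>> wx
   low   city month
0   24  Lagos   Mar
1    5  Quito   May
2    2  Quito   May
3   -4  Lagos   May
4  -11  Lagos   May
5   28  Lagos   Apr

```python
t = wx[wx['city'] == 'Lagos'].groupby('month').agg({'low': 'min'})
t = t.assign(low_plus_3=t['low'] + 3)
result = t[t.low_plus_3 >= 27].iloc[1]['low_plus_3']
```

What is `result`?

filter rows where city == 'Lagos':
   low   city month
0   24  Lagos   Mar
3   -4  Lagos   May
4  -11  Lagos   May
5   28  Lagos   Apr
group by month, min of low:
       low
month     
Apr     28
Mar     24
May    -11
add column low_plus_3 = t['low'] + 3:
       low  low_plus_3
month                 
Apr     28          31
Mar     24          27
May    -11          -8
filter rows where low_plus_3 >= 27:
       low  low_plus_3
month                 
Apr     28          31
Mar     24          27
value at position 1, column 'low_plus_3' → 27

27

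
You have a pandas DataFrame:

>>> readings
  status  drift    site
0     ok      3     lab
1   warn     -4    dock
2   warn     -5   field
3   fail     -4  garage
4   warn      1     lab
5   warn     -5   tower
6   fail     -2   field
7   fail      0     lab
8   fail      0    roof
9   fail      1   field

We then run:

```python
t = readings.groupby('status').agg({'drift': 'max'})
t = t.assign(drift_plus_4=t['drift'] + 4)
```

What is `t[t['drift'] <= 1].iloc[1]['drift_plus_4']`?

5

group by status, max of drift:
        drift
status       
fail        1
ok          3
warn        1
add column drift_plus_4 = t['drift'] + 4:
        drift  drift_plus_4
status                     
fail        1             5
ok          3             7
warn        1             5
filter rows where drift <= 1:
        drift  drift_plus_4
status                     
fail        1             5
warn        1             5
value at position 1, column 'drift_plus_4' → 5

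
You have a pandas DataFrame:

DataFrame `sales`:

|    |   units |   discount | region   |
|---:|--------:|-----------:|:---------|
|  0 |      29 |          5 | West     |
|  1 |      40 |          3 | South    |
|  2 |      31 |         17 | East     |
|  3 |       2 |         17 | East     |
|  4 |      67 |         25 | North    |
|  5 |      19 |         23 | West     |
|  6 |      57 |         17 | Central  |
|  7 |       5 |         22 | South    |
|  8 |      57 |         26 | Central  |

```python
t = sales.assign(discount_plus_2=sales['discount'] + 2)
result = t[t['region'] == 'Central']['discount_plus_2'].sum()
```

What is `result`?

47

add column discount_plus_2 = sales['discount'] + 2:
   units  discount   region  discount_plus_2
0     29         5     West                7
1     40         3    South                5
2     31        17     East               19
3      2        17     East               19
4     67        25    North               27
5     19        23     West               25
6     57        17  Central               19
7      5        22    South               24
8     57        26  Central               28
filter rows where region == 'Central':
   units  discount   region  discount_plus_2
6     57        17  Central               19
8     57        26  Central               28
The sum of column 'discount_plus_2' is 47.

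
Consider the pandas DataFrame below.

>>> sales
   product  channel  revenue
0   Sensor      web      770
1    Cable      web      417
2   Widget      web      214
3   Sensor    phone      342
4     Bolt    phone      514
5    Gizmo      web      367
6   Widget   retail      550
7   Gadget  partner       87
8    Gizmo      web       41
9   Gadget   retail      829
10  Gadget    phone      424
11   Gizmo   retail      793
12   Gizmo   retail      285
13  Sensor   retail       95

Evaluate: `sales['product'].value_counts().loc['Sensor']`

3

value_counts of product:
product
Gizmo     4
Sensor    3
Gadget    3
Widget    2
Cable     1
Bolt      1
Name: count, dtype: int64
Reading off the value at index 'Sensor', we get 3.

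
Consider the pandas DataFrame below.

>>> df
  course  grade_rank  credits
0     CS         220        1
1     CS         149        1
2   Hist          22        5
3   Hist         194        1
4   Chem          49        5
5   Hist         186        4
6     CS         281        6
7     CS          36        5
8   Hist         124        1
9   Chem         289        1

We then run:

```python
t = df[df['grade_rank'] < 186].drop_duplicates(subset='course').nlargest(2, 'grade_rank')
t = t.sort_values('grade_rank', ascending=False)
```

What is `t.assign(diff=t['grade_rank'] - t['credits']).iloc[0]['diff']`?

148

filter rows where grade_rank < 186:
  course  grade_rank  credits
1     CS         149        1
2   Hist          22        5
4   Chem          49        5
7     CS          36        5
8   Hist         124        1
drop duplicate course (keep=first):
  course  grade_rank  credits
1     CS         149        1
2   Hist          22        5
4   Chem          49        5
take 2 rows with largest grade_rank:
  course  grade_rank  credits
1     CS         149        1
4   Chem          49        5
sort by grade_rank descending:
  course  grade_rank  credits
1     CS         149        1
4   Chem          49        5
add column diff = t['grade_rank'] - t['credits']:
  course  grade_rank  credits  diff
1     CS         149        1   148
4   Chem          49        5    44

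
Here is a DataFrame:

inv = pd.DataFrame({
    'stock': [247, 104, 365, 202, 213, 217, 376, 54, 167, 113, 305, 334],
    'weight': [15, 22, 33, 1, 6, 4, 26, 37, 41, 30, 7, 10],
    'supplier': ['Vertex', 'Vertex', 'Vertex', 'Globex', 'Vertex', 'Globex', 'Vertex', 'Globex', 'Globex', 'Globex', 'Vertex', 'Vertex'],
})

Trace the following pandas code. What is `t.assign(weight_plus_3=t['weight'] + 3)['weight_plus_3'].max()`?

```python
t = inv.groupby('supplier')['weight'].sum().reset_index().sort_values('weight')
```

122

group by supplier, sum of weight:
supplier
Globex    113
Vertex    119
Name: weight, dtype: int64
reset_index():
  supplier  weight
0   Globex     113
1   Vertex     119
sort by weight:
  supplier  weight
0   Globex     113
1   Vertex     119
add column weight_plus_3 = t['weight'] + 3:
  supplier  weight  weight_plus_3
0   Globex     113            116
1   Vertex     119            122
Then the max of column 'weight_plus_3': 122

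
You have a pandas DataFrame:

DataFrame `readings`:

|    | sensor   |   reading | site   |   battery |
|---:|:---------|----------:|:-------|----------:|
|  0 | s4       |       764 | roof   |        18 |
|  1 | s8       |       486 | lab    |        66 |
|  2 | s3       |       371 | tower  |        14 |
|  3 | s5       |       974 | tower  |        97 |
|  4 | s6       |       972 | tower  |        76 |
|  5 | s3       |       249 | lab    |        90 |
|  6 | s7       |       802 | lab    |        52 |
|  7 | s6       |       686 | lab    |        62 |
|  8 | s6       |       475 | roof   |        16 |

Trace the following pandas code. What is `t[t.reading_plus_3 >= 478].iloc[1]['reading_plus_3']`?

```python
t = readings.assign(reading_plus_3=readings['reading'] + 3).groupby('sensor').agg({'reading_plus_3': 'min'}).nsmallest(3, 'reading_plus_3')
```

add column reading_plus_3 = readings['reading'] + 3:
  sensor  reading   site  battery  reading_plus_3
0     s4      764   roof       18             767
1     s8      486    lab       66             489
2     s3      371  tower       14             374
3     s5      974  tower       97             977
4     s6      972  tower       76             975
5     s3      249    lab       90             252
6     s7      802    lab       52             805
7     s6      686    lab       62             689
8     s6      475   roof       16             478
group by sensor, min of reading_plus_3:
        reading_plus_3
sensor                
s3                 252
s4                 767
s5                 977
s6                 478
s7                 805
s8                 489
take 3 rows with smallest reading_plus_3:
        reading_plus_3
sensor                
s3                 252
s6                 478
s8                 489
filter rows where reading_plus_3 >= 478:
        reading_plus_3
sensor                
s6                 478
s8                 489

489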